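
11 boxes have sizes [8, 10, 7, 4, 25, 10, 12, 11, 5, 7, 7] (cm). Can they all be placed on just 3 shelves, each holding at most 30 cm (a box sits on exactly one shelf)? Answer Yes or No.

No

Total = 106 cm; ⌈106/30⌉ = 4.
At least 4 shelves are required, but only 3 are allowed.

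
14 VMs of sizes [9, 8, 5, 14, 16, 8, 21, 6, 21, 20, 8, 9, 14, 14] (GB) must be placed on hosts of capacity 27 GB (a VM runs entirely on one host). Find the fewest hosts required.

8

Total = 21 + 21 + 20 + 16 + 14 + 14 + 14 + 9 + 9 + 8 + 8 + 8 + 6 + 5 = 173 GB.
Lower bound: ⌈173/27⌉ = 7 hosts.
A packing using 8 hosts:
  host 1: 21 + 6 = 27
  host 2: 21 + 5 = 26
  host 3: 20 = 20
  host 4: 16 + 9 = 25
  host 5: 14 + 9 = 23
  host 6: 14 + 8 = 22
  host 7: 14 + 8 = 22
  host 8: 8 = 8
No arrangement into 7 hosts stays within capacity, so 8 is optimal.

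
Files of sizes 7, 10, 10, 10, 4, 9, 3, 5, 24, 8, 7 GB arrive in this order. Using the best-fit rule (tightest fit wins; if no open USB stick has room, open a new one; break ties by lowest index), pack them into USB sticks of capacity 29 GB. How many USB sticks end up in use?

4

  7 → USB stick 1 (new)  [load 7/29]
  10 → USB stick 1  [load 17/29]
  10 → USB stick 1  [load 27/29]
  10 → USB stick 2 (new)  [load 10/29]
  4 → USB stick 2  [load 14/29]
  9 → USB stick 2  [load 23/29]
  3 → USB stick 2  [load 26/29]
  5 → USB stick 3 (new)  [load 5/29]
  24 → USB stick 3  [load 29/29]
  8 → USB stick 4 (new)  [load 8/29]
  7 → USB stick 4  [load 15/29]
4 USB sticks opened.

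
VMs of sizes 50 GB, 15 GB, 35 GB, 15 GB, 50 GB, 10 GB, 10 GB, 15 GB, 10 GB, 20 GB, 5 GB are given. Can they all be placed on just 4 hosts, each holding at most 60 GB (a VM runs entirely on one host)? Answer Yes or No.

A valid assignment using 4 hosts:
  host 1: 50 + 10 = 60
  host 2: 50 + 10 = 60
  host 3: 35 + 20 + 5 = 60
  host 4: 15 + 15 + 15 + 10 = 55
Every load is within 60 GB, so 4 hosts suffice.

Yes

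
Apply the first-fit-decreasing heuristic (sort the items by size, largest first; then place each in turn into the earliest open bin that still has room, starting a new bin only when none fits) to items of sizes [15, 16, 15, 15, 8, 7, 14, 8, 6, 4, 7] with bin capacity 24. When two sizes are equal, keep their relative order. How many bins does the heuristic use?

Sorted descending: 16, 15, 15, 15, 14, 8, 8, 7, 7, 6, 4.
  16 → bin 1 (new)  [load 16/24]
  15 → bin 2 (new)  [load 15/24]
  15 → bin 3 (new)  [load 15/24]
  15 → bin 4 (new)  [load 15/24]
  14 → bin 5 (new)  [load 14/24]
  8 → bin 1  [load 24/24]
  8 → bin 2  [load 23/24]
  7 → bin 3  [load 22/24]
  7 → bin 4  [load 22/24]
  6 → bin 5  [load 20/24]
  4 → bin 5  [load 24/24]
5 bins opened.

5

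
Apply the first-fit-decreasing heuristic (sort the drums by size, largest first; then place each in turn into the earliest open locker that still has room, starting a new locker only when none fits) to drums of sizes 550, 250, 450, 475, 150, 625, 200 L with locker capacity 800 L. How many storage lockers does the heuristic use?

Sorted descending: 625, 550, 475, 450, 250, 200, 150.
  625 → locker 1 (new)  [load 625/800]
  550 → locker 2 (new)  [load 550/800]
  475 → locker 3 (new)  [load 475/800]
  450 → locker 4 (new)  [load 450/800]
  250 → locker 2  [load 800/800]
  200 → locker 3  [load 675/800]
  150 → locker 1  [load 775/800]
4 storage lockers opened.

4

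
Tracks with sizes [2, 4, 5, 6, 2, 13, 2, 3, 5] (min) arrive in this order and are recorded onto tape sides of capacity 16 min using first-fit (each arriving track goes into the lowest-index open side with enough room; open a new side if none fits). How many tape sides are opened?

  2 → side 1 (new)  [load 2/16]
  4 → side 1  [load 6/16]
  5 → side 1  [load 11/16]
  6 → side 2 (new)  [load 6/16]
  2 → side 1  [load 13/16]
  13 → side 3 (new)  [load 13/16]
  2 → side 1  [load 15/16]
  3 → side 2  [load 9/16]
  5 → side 2  [load 14/16]
3 tape sides opened.

3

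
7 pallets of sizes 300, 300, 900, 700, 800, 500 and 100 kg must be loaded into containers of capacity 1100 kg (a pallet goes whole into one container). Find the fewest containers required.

4

Total = 900 + 800 + 700 + 500 + 300 + 300 + 100 = 3600 kg.
Lower bound: ⌈3600/1100⌉ = 4 containers.
A packing using 4 containers:
  container 1: 900 + 100 = 1000
  container 2: 800 + 300 = 1100
  container 3: 700 + 300 = 1000
  container 4: 500 = 500
This matches the lower bound, so 4 is optimal.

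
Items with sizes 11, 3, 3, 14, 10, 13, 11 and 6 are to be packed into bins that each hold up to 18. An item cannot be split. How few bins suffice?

Total = 14 + 13 + 11 + 11 + 10 + 6 + 3 + 3 = 71.
Lower bound: ⌈71/18⌉ = 4 bins.
Also, 5 items each exceed 9, and no two of those can share a bin, so at least 5 bins are needed.
A packing using 5 bins:
  bin 1: 14 + 3 = 17
  bin 2: 13 + 3 = 16
  bin 3: 11 + 6 = 17
  bin 4: 11 = 11
  bin 5: 10 = 10
This matches the lower bound, so 5 is optimal.

5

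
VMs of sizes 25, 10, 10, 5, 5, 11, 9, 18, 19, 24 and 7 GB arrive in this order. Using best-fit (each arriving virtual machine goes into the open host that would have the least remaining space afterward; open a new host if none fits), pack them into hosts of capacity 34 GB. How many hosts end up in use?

5

  25 → host 1 (new)  [load 25/34]
  10 → host 2 (new)  [load 10/34]
  10 → host 2  [load 20/34]
  5 → host 1  [load 30/34]
  5 → host 2  [load 25/34]
  11 → host 3 (new)  [load 11/34]
  9 → host 2  [load 34/34]
  18 → host 3  [load 29/34]
  19 → host 4 (new)  [load 19/34]
  24 → host 5 (new)  [load 24/34]
  7 → host 5  [load 31/34]
5 hosts opened.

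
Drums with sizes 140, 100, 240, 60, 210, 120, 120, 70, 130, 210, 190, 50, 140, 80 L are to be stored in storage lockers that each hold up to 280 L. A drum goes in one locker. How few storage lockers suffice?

Total = 240 + 210 + 210 + 190 + 140 + 140 + 130 + 120 + 120 + 100 + 80 + 70 + 60 + 50 = 1860 L.
Lower bound: ⌈1860/280⌉ = 7 storage lockers.
A packing using 7 storage lockers:
  locker 1: 240 = 240
  locker 2: 210 + 70 = 280
  locker 3: 210 + 60 = 270
  locker 4: 190 + 80 = 270
  locker 5: 140 + 140 = 280
  locker 6: 130 + 120 = 250
  locker 7: 120 + 100 + 50 = 270
This matches the lower bound, so 7 is optimal.

7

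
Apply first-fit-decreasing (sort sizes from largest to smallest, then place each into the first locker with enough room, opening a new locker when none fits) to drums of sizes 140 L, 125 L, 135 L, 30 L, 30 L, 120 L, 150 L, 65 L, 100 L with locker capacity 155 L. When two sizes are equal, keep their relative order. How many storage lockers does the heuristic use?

Sorted descending: 150, 140, 135, 125, 120, 100, 65, 30, 30.
  150 → locker 1 (new)  [load 150/155]
  140 → locker 2 (new)  [load 140/155]
  135 → locker 3 (new)  [load 135/155]
  125 → locker 4 (new)  [load 125/155]
  120 → locker 5 (new)  [load 120/155]
  100 → locker 6 (new)  [load 100/155]
  65 → locker 7 (new)  [load 65/155]
  30 → locker 4  [load 155/155]
  30 → locker 5  [load 150/155]
7 storage lockers opened.

7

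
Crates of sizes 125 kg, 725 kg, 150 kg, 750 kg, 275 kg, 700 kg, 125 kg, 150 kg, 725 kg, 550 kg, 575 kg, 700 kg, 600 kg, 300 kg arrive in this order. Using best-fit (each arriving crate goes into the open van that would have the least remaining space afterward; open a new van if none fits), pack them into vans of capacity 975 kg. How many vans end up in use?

  125 → van 1 (new)  [load 125/975]
  725 → van 1  [load 850/975]
  150 → van 2 (new)  [load 150/975]
  750 → van 2  [load 900/975]
  275 → van 3 (new)  [load 275/975]
  700 → van 3  [load 975/975]
  125 → van 1  [load 975/975]
  150 → van 4 (new)  [load 150/975]
  725 → van 4  [load 875/975]
  550 → van 5 (new)  [load 550/975]
  575 → van 6 (new)  [load 575/975]
  700 → van 7 (new)  [load 700/975]
  600 → van 8 (new)  [load 600/975]
  300 → van 8  [load 900/975]
8 vans opened.

8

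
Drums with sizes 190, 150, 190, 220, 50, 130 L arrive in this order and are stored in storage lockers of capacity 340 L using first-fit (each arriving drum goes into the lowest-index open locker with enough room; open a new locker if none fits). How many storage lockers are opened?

  190 → locker 1 (new)  [load 190/340]
  150 → locker 1  [load 340/340]
  190 → locker 2 (new)  [load 190/340]
  220 → locker 3 (new)  [load 220/340]
  50 → locker 2  [load 240/340]
  130 → locker 4 (new)  [load 130/340]
4 storage lockers opened.

4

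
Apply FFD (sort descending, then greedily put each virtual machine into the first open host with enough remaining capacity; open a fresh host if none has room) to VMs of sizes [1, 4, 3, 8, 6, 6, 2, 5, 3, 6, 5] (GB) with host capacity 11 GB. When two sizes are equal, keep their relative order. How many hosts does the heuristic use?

5

Sorted descending: 8, 6, 6, 6, 5, 5, 4, 3, 3, 2, 1.
  8 → host 1 (new)  [load 8/11]
  6 → host 2 (new)  [load 6/11]
  6 → host 3 (new)  [load 6/11]
  6 → host 4 (new)  [load 6/11]
  5 → host 2  [load 11/11]
  5 → host 3  [load 11/11]
  4 → host 4  [load 10/11]
  3 → host 1  [load 11/11]
  3 → host 5 (new)  [load 3/11]
  2 → host 5  [load 5/11]
  1 → host 4  [load 11/11]
5 hosts opened.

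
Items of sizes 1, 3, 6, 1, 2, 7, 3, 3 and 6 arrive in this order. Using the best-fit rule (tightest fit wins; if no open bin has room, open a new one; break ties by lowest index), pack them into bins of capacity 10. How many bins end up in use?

4

  1 → bin 1 (new)  [load 1/10]
  3 → bin 1  [load 4/10]
  6 → bin 1  [load 10/10]
  1 → bin 2 (new)  [load 1/10]
  2 → bin 2  [load 3/10]
  7 → bin 2  [load 10/10]
  3 → bin 3 (new)  [load 3/10]
  3 → bin 3  [load 6/10]
  6 → bin 4 (new)  [load 6/10]
4 bins opened.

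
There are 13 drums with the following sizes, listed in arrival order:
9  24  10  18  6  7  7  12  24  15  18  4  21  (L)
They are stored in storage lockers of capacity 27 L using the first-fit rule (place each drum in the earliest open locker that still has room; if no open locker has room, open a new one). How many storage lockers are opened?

8

  9 → locker 1 (new)  [load 9/27]
  24 → locker 2 (new)  [load 24/27]
  10 → locker 1  [load 19/27]
  18 → locker 3 (new)  [load 18/27]
  6 → locker 1  [load 25/27]
  7 → locker 3  [load 25/27]
  7 → locker 4 (new)  [load 7/27]
  12 → locker 4  [load 19/27]
  24 → locker 5 (new)  [load 24/27]
  15 → locker 6 (new)  [load 15/27]
  18 → locker 7 (new)  [load 18/27]
  4 → locker 4  [load 23/27]
  21 → locker 8 (new)  [load 21/27]
8 storage lockers opened.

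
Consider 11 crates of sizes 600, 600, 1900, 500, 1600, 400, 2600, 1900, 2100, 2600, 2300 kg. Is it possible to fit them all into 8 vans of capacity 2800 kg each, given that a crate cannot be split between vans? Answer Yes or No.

Yes

A valid assignment using 7 vans:
  van 1: 2600 = 2600
  van 2: 2600 = 2600
  van 3: 2300 + 500 = 2800
  van 4: 2100 + 600 = 2700
  van 5: 1900 + 600 = 2500
  van 6: 1900 + 400 = 2300
  van 7: 1600 = 1600
That uses only 7 ≤ 8, so 8 vans are enough.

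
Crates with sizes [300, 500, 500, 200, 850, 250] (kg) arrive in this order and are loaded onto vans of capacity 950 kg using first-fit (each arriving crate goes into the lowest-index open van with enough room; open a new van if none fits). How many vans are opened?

  300 → van 1 (new)  [load 300/950]
  500 → van 1  [load 800/950]
  500 → van 2 (new)  [load 500/950]
  200 → van 2  [load 700/950]
  850 → van 3 (new)  [load 850/950]
  250 → van 2  [load 950/950]
3 vans opened.

3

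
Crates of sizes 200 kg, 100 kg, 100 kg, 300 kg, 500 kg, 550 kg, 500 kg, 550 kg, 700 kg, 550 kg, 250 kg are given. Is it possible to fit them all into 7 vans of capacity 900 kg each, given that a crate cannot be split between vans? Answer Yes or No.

A valid assignment using 6 vans:
  van 1: 700 + 200 = 900
  van 2: 550 + 300 = 850
  van 3: 550 + 250 + 100 = 900
  van 4: 550 + 100 = 650
  van 5: 500 = 500
  van 6: 500 = 500
That uses only 6 ≤ 7, so 7 vans are enough.

Yes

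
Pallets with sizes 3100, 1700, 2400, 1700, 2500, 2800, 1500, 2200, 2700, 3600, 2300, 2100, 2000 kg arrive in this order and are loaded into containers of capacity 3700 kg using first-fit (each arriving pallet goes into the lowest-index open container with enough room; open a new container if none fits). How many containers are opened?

  3100 → container 1 (new)  [load 3100/3700]
  1700 → container 2 (new)  [load 1700/3700]
  2400 → container 3 (new)  [load 2400/3700]
  1700 → container 2  [load 3400/3700]
  2500 → container 4 (new)  [load 2500/3700]
  2800 → container 5 (new)  [load 2800/3700]
  1500 → container 6 (new)  [load 1500/3700]
  2200 → container 6  [load 3700/3700]
  2700 → container 7 (new)  [load 2700/3700]
  3600 → container 8 (new)  [load 3600/3700]
  2300 → container 9 (new)  [load 2300/3700]
  2100 → container 10 (new)  [load 2100/3700]
  2000 → container 11 (new)  [load 2000/3700]
11 containers opened.

11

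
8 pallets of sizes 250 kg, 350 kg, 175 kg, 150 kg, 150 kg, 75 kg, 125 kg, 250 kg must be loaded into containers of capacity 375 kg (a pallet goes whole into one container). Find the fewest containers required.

Total = 350 + 250 + 250 + 175 + 150 + 150 + 125 + 75 = 1525 kg.
Lower bound: ⌈1525/375⌉ = 5 containers.
A packing using 5 containers:
  container 1: 350 = 350
  container 2: 250 + 125 = 375
  container 3: 250 + 75 = 325
  container 4: 175 + 150 = 325
  container 5: 150 = 150
This matches the lower bound, so 5 is optimal.

5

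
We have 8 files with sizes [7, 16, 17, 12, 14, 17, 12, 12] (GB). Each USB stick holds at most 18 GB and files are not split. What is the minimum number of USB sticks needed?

8

Total = 17 + 17 + 16 + 14 + 12 + 12 + 12 + 7 = 107 GB.
Lower bound: ⌈107/18⌉ = 6 USB sticks.
Also, 7 files each exceed 9 GB, and no two of those can share a USB stick, so at least 7 USB sticks are needed.
A packing using 8 USB sticks:
  USB stick 1: 17 = 17
  USB stick 2: 17 = 17
  USB stick 3: 16 = 16
  USB stick 4: 14 = 14
  USB stick 5: 12 = 12
  USB stick 6: 12 = 12
  USB stick 7: 12 = 12
  USB stick 8: 7 = 7
No arrangement into 7 USB sticks stays within capacity, so 8 is optimal.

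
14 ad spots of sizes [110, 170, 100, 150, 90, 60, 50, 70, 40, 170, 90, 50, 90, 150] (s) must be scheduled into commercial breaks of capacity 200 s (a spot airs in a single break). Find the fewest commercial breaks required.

Total = 170 + 170 + 150 + 150 + 110 + 100 + 90 + 90 + 90 + 70 + 60 + 50 + 50 + 40 = 1390 s.
Lower bound: ⌈1390/200⌉ = 7 commercial breaks.
A packing using 8 commercial breaks:
  break 1: 170 = 170
  break 2: 170 = 170
  break 3: 150 + 50 = 200
  break 4: 150 + 50 = 200
  break 5: 110 + 90 = 200
  break 6: 100 + 90 = 190
  break 7: 90 + 70 + 40 = 200
  break 8: 60 = 60
No arrangement into 7 commercial breaks stays within capacity, so 8 is optimal.

8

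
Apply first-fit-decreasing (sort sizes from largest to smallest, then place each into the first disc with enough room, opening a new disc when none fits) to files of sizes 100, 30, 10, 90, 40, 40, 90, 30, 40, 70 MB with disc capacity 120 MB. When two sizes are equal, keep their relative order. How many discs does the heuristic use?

Sorted descending: 100, 90, 90, 70, 40, 40, 40, 30, 30, 10.
  100 → disc 1 (new)  [load 100/120]
  90 → disc 2 (new)  [load 90/120]
  90 → disc 3 (new)  [load 90/120]
  70 → disc 4 (new)  [load 70/120]
  40 → disc 4  [load 110/120]
  40 → disc 5 (new)  [load 40/120]
  40 → disc 5  [load 80/120]
  30 → disc 2  [load 120/120]
  30 → disc 3  [load 120/120]
  10 → disc 1  [load 110/120]
5 discs opened.

5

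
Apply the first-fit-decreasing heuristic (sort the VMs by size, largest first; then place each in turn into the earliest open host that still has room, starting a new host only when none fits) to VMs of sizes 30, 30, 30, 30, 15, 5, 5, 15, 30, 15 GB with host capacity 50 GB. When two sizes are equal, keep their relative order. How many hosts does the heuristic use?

5

Sorted descending: 30, 30, 30, 30, 30, 15, 15, 15, 5, 5.
  30 → host 1 (new)  [load 30/50]
  30 → host 2 (new)  [load 30/50]
  30 → host 3 (new)  [load 30/50]
  30 → host 4 (new)  [load 30/50]
  30 → host 5 (new)  [load 30/50]
  15 → host 1  [load 45/50]
  15 → host 2  [load 45/50]
  15 → host 3  [load 45/50]
  5 → host 1  [load 50/50]
  5 → host 2  [load 50/50]
5 hosts opened.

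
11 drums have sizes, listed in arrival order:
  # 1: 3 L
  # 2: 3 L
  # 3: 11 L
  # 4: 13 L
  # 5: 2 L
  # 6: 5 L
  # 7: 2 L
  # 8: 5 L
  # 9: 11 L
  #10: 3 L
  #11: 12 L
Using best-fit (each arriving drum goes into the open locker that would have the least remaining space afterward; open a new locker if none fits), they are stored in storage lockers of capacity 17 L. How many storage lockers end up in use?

  3 → locker 1 (new)  [load 3/17]
  3 → locker 1  [load 6/17]
  11 → locker 1  [load 17/17]
  13 → locker 2 (new)  [load 13/17]
  2 → locker 2  [load 15/17]
  5 → locker 3 (new)  [load 5/17]
  2 → locker 2  [load 17/17]
  5 → locker 3  [load 10/17]
  11 → locker 4 (new)  [load 11/17]
  3 → locker 4  [load 14/17]
  12 → locker 5 (new)  [load 12/17]
5 storage lockers opened.

5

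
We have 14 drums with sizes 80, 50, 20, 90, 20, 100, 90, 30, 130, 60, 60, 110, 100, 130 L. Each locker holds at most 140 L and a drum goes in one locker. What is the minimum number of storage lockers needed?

Total = 130 + 130 + 110 + 100 + 100 + 90 + 90 + 80 + 60 + 60 + 50 + 30 + 20 + 20 = 1070 L.
Lower bound: ⌈1070/140⌉ = 8 storage lockers.
A packing using 9 storage lockers:
  locker 1: 130 = 130
  locker 2: 130 = 130
  locker 3: 110 + 30 = 140
  locker 4: 100 + 20 + 20 = 140
  locker 5: 100 = 100
  locker 6: 90 + 50 = 140
  locker 7: 90 = 90
  locker 8: 80 + 60 = 140
  locker 9: 60 = 60
No arrangement into 8 storage lockers stays within capacity, so 9 is optimal.

9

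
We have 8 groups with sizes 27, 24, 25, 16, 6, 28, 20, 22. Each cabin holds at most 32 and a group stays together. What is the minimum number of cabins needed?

Total = 28 + 27 + 25 + 24 + 22 + 20 + 16 + 6 = 168.
Lower bound: ⌈168/32⌉ = 6 cabins.
A packing using 7 cabins:
  cabin 1: 28 = 28
  cabin 2: 27 = 27
  cabin 3: 25 + 6 = 31
  cabin 4: 24 = 24
  cabin 5: 22 = 22
  cabin 6: 20 = 20
  cabin 7: 16 = 16
No arrangement into 6 cabins stays within capacity, so 7 is optimal.

7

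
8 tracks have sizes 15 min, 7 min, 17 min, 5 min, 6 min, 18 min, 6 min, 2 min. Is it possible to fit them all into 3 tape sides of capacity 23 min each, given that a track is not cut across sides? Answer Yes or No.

Total = 76 min; ⌈76/23⌉ = 4.
At least 4 tape sides are required, but only 3 are allowed.

No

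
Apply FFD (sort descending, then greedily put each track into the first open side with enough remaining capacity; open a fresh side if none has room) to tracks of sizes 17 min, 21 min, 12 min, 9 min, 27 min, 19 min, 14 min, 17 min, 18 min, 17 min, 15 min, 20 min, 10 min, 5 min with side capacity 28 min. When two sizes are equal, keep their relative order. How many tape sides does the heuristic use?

10

Sorted descending: 27, 21, 20, 19, 18, 17, 17, 17, 15, 14, 12, 10, 9, 5.
  27 → side 1 (new)  [load 27/28]
  21 → side 2 (new)  [load 21/28]
  20 → side 3 (new)  [load 20/28]
  19 → side 4 (new)  [load 19/28]
  18 → side 5 (new)  [load 18/28]
  17 → side 6 (new)  [load 17/28]
  17 → side 7 (new)  [load 17/28]
  17 → side 8 (new)  [load 17/28]
  15 → side 9 (new)  [load 15/28]
  14 → side 10 (new)  [load 14/28]
  12 → side 9  [load 27/28]
  10 → side 5  [load 28/28]
  9 → side 4  [load 28/28]
  5 → side 2  [load 26/28]
10 tape sides opened.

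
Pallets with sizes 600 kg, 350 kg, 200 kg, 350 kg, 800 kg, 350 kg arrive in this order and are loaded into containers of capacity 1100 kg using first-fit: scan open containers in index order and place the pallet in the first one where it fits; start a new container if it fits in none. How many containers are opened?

  600 → container 1 (new)  [load 600/1100]
  350 → container 1  [load 950/1100]
  200 → container 2 (new)  [load 200/1100]
  350 → container 2  [load 550/1100]
  800 → container 3 (new)  [load 800/1100]
  350 → container 2  [load 900/1100]
3 containers opened.

3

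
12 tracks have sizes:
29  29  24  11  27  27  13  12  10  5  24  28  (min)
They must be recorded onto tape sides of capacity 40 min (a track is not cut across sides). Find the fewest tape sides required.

Total = 29 + 29 + 28 + 27 + 27 + 24 + 24 + 13 + 12 + 11 + 10 + 5 = 239 min.
Lower bound: ⌈239/40⌉ = 6 tape sides.
Also, 7 tracks each exceed 20 min, and no two of those can share a side, so at least 7 tape sides are needed.
A packing using 7 tape sides:
  side 1: 29 + 11 = 40
  side 2: 29 + 10 = 39
  side 3: 28 + 12 = 40
  side 4: 27 + 13 = 40
  side 5: 27 + 5 = 32
  side 6: 24 = 24
  side 7: 24 = 24
This matches the lower bound, so 7 is optimal.

7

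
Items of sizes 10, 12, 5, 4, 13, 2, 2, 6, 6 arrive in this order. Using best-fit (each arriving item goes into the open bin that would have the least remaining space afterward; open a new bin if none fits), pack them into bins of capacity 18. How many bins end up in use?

4

  10 → bin 1 (new)  [load 10/18]
  12 → bin 2 (new)  [load 12/18]
  5 → bin 2  [load 17/18]
  4 → bin 1  [load 14/18]
  13 → bin 3 (new)  [load 13/18]
  2 → bin 1  [load 16/18]
  2 → bin 1  [load 18/18]
  6 → bin 4 (new)  [load 6/18]
  6 → bin 4  [load 12/18]
4 bins opened.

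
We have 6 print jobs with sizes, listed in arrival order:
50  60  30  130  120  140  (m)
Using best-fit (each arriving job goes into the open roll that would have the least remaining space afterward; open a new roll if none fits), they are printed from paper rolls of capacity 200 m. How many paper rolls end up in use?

4

  50 → roll 1 (new)  [load 50/200]
  60 → roll 1  [load 110/200]
  30 → roll 1  [load 140/200]
  130 → roll 2 (new)  [load 130/200]
  120 → roll 3 (new)  [load 120/200]
  140 → roll 4 (new)  [load 140/200]
4 paper rolls opened.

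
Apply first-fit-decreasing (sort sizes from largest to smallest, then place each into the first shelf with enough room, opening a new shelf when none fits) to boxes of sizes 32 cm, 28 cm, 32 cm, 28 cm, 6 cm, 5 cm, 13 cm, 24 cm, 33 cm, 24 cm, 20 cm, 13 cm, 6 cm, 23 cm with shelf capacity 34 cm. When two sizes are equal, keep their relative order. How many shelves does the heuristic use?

10

Sorted descending: 33, 32, 32, 28, 28, 24, 24, 23, 20, 13, 13, 6, 6, 5.
  33 → shelf 1 (new)  [load 33/34]
  32 → shelf 2 (new)  [load 32/34]
  32 → shelf 3 (new)  [load 32/34]
  28 → shelf 4 (new)  [load 28/34]
  28 → shelf 5 (new)  [load 28/34]
  24 → shelf 6 (new)  [load 24/34]
  24 → shelf 7 (new)  [load 24/34]
  23 → shelf 8 (new)  [load 23/34]
  20 → shelf 9 (new)  [load 20/34]
  13 → shelf 9  [load 33/34]
  13 → shelf 10 (new)  [load 13/34]
  6 → shelf 4  [load 34/34]
  6 → shelf 5  [load 34/34]
  5 → shelf 6  [load 29/34]
10 shelves opened.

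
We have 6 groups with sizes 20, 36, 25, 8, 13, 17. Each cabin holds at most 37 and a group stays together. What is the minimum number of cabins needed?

Total = 36 + 25 + 20 + 17 + 13 + 8 = 119.
Lower bound: ⌈119/37⌉ = 4 cabins.
A packing using 4 cabins:
  cabin 1: 36 = 36
  cabin 2: 25 + 8 = 33
  cabin 3: 20 + 17 = 37
  cabin 4: 13 = 13
This matches the lower bound, so 4 is optimal.

4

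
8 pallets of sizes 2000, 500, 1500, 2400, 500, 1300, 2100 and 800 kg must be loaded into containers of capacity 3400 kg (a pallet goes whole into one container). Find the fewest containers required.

4

Total = 2400 + 2100 + 2000 + 1500 + 1300 + 800 + 500 + 500 = 11100 kg.
Lower bound: ⌈11100/3400⌉ = 4 containers.
A packing using 4 containers:
  container 1: 2400 + 800 = 3200
  container 2: 2100 + 1300 = 3400
  container 3: 2000 + 500 + 500 = 3000
  container 4: 1500 = 1500
This matches the lower bound, so 4 is optimal.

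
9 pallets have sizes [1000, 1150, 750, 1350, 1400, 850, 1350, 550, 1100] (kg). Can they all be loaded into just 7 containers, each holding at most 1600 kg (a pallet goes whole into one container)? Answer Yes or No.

A valid assignment using 7 containers:
  container 1: 1400 = 1400
  container 2: 1350 = 1350
  container 3: 1350 = 1350
  container 4: 1150 = 1150
  container 5: 1100 = 1100
  container 6: 1000 + 550 = 1550
  container 7: 850 + 750 = 1600
Every load is within 1600 kg, so 7 containers suffice.

Yes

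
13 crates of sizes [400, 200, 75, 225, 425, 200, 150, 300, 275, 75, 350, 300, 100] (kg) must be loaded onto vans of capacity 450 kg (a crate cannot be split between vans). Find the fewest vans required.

Total = 425 + 400 + 350 + 300 + 300 + 275 + 225 + 200 + 200 + 150 + 100 + 75 + 75 = 3075 kg.
Lower bound: ⌈3075/450⌉ = 7 vans.
A packing using 8 vans:
  van 1: 425 = 425
  van 2: 400 = 400
  van 3: 350 + 100 = 450
  van 4: 300 + 150 = 450
  van 5: 300 + 75 + 75 = 450
  van 6: 275 = 275
  van 7: 225 + 200 = 425
  van 8: 200 = 200
No arrangement into 7 vans stays within capacity, so 8 is optimal.

8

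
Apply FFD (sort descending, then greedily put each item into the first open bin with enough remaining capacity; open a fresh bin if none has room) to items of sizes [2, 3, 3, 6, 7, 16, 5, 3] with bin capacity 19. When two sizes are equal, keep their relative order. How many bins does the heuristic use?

3

Sorted descending: 16, 7, 6, 5, 3, 3, 3, 2.
  16 → bin 1 (new)  [load 16/19]
  7 → bin 2 (new)  [load 7/19]
  6 → bin 2  [load 13/19]
  5 → bin 2  [load 18/19]
  3 → bin 1  [load 19/19]
  3 → bin 3 (new)  [load 3/19]
  3 → bin 3  [load 6/19]
  2 → bin 3  [load 8/19]
3 bins opened.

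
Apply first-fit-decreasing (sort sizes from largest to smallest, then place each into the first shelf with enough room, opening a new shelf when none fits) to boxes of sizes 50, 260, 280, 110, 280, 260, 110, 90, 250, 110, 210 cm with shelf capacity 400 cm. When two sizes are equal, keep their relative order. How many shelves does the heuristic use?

6

Sorted descending: 280, 280, 260, 260, 250, 210, 110, 110, 110, 90, 50.
  280 → shelf 1 (new)  [load 280/400]
  280 → shelf 2 (new)  [load 280/400]
  260 → shelf 3 (new)  [load 260/400]
  260 → shelf 4 (new)  [load 260/400]
  250 → shelf 5 (new)  [load 250/400]
  210 → shelf 6 (new)  [load 210/400]
  110 → shelf 1  [load 390/400]
  110 → shelf 2  [load 390/400]
  110 → shelf 3  [load 370/400]
  90 → shelf 4  [load 350/400]
  50 → shelf 4  [load 400/400]
6 shelves opened.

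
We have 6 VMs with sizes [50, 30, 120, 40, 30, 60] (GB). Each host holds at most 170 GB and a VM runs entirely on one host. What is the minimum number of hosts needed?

Total = 120 + 60 + 50 + 40 + 30 + 30 = 330 GB.
Lower bound: ⌈330/170⌉ = 2 hosts.
A packing using 2 hosts:
  host 1: 120 + 50 = 170
  host 2: 60 + 40 + 30 + 30 = 160
This matches the lower bound, so 2 is optimal.

2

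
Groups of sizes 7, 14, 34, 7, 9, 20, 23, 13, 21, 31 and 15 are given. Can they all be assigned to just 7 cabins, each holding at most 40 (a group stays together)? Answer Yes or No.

A valid assignment using 6 cabins:
  cabin 1: 34 = 34
  cabin 2: 31 + 9 = 40
  cabin 3: 23 + 15 = 38
  cabin 4: 21 + 14 = 35
  cabin 5: 20 + 13 + 7 = 40
  cabin 6: 7 = 7
That uses only 6 ≤ 7, so 7 cabins are enough.

Yes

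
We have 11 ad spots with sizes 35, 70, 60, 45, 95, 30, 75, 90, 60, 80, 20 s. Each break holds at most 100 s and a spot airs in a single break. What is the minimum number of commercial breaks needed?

Total = 95 + 90 + 80 + 75 + 70 + 60 + 60 + 45 + 35 + 30 + 20 = 660 s.
Lower bound: ⌈660/100⌉ = 7 commercial breaks.
A packing using 8 commercial breaks:
  break 1: 95 = 95
  break 2: 90 = 90
  break 3: 80 + 20 = 100
  break 4: 75 = 75
  break 5: 70 + 30 = 100
  break 6: 60 + 35 = 95
  break 7: 60 = 60
  break 8: 45 = 45
No arrangement into 7 commercial breaks stays within capacity, so 8 is optimal.

8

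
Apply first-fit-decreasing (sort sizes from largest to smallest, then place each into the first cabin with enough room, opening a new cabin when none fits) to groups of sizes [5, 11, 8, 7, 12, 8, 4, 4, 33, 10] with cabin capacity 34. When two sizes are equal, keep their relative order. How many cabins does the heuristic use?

4

Sorted descending: 33, 12, 11, 10, 8, 8, 7, 5, 4, 4.
  33 → cabin 1 (new)  [load 33/34]
  12 → cabin 2 (new)  [load 12/34]
  11 → cabin 2  [load 23/34]
  10 → cabin 2  [load 33/34]
  8 → cabin 3 (new)  [load 8/34]
  8 → cabin 3  [load 16/34]
  7 → cabin 3  [load 23/34]
  5 → cabin 3  [load 28/34]
  4 → cabin 3  [load 32/34]
  4 → cabin 4 (new)  [load 4/34]
4 cabins opened.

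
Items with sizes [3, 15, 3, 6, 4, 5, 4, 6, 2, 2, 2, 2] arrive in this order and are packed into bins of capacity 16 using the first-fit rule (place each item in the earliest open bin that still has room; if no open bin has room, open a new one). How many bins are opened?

  3 → bin 1 (new)  [load 3/16]
  15 → bin 2 (new)  [load 15/16]
  3 → bin 1  [load 6/16]
  6 → bin 1  [load 12/16]
  4 → bin 1  [load 16/16]
  5 → bin 3 (new)  [load 5/16]
  4 → bin 3  [load 9/16]
  6 → bin 3  [load 15/16]
  2 → bin 4 (new)  [load 2/16]
  2 → bin 4  [load 4/16]
  2 → bin 4  [load 6/16]
  2 → bin 4  [load 8/16]
4 bins opened.

4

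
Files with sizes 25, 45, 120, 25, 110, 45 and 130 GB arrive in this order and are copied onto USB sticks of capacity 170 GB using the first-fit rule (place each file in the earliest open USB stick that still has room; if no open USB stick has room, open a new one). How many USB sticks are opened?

4

  25 → USB stick 1 (new)  [load 25/170]
  45 → USB stick 1  [load 70/170]
  120 → USB stick 2 (new)  [load 120/170]
  25 → USB stick 1  [load 95/170]
  110 → USB stick 3 (new)  [load 110/170]
  45 → USB stick 1  [load 140/170]
  130 → USB stick 4 (new)  [load 130/170]
4 USB sticks opened.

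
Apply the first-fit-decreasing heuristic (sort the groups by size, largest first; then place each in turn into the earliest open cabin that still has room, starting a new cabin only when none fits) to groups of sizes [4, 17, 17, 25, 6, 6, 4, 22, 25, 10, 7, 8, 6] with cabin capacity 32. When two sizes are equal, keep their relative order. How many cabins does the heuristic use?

Sorted descending: 25, 25, 22, 17, 17, 10, 8, 7, 6, 6, 6, 4, 4.
  25 → cabin 1 (new)  [load 25/32]
  25 → cabin 2 (new)  [load 25/32]
  22 → cabin 3 (new)  [load 22/32]
  17 → cabin 4 (new)  [load 17/32]
  17 → cabin 5 (new)  [load 17/32]
  10 → cabin 3  [load 32/32]
  8 → cabin 4  [load 25/32]
  7 → cabin 1  [load 32/32]
  6 → cabin 2  [load 31/32]
  6 → cabin 4  [load 31/32]
  6 → cabin 5  [load 23/32]
  4 → cabin 5  [load 27/32]
  4 → cabin 5  [load 31/32]
5 cabins opened.

5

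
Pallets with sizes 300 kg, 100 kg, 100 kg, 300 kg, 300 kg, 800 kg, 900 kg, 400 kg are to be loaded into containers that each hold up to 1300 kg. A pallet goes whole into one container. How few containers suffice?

Total = 900 + 800 + 400 + 300 + 300 + 300 + 100 + 100 = 3200 kg.
Lower bound: ⌈3200/1300⌉ = 3 containers.
A packing using 3 containers:
  container 1: 900 + 400 = 1300
  container 2: 800 + 300 + 100 + 100 = 1300
  container 3: 300 + 300 = 600
This matches the lower bound, so 3 is optimal.

3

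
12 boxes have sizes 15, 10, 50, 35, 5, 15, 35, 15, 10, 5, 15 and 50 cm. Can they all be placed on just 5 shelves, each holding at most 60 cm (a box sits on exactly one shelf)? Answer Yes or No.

A valid assignment using 5 shelves:
  shelf 1: 50 + 10 = 60
  shelf 2: 50 + 10 = 60
  shelf 3: 35 + 15 + 5 + 5 = 60
  shelf 4: 35 + 15 = 50
  shelf 5: 15 + 15 = 30
Every load is within 60 cm, so 5 shelves suffice.

Yes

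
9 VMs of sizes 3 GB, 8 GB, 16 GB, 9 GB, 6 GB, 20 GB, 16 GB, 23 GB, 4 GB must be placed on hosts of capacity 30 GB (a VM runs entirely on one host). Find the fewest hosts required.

4

Total = 23 + 20 + 16 + 16 + 9 + 8 + 6 + 4 + 3 = 105 GB.
Lower bound: ⌈105/30⌉ = 4 hosts.
A packing using 4 hosts:
  host 1: 23 + 6 = 29
  host 2: 20 + 9 = 29
  host 3: 16 + 8 + 4 = 28
  host 4: 16 + 3 = 19
This matches the lower bound, so 4 is optimal.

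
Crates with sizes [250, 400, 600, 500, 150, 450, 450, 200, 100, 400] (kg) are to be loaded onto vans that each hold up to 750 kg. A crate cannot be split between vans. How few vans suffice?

Total = 600 + 500 + 450 + 450 + 400 + 400 + 250 + 200 + 150 + 100 = 3500 kg.
Lower bound: ⌈3500/750⌉ = 5 vans.
Also, 6 crates each exceed 375 kg, and no two of those can share a van, so at least 6 vans are needed.
A packing using 6 vans:
  van 1: 600 + 150 = 750
  van 2: 500 + 250 = 750
  van 3: 450 + 200 + 100 = 750
  van 4: 450 = 450
  van 5: 400 = 400
  van 6: 400 = 400
This matches the lower bound, so 6 is optimal.

6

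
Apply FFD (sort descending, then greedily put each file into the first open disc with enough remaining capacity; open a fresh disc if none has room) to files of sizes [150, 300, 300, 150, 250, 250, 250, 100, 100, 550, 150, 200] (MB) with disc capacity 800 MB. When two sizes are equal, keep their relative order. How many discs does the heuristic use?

4

Sorted descending: 550, 300, 300, 250, 250, 250, 200, 150, 150, 150, 100, 100.
  550 → disc 1 (new)  [load 550/800]
  300 → disc 2 (new)  [load 300/800]
  300 → disc 2  [load 600/800]
  250 → disc 1  [load 800/800]
  250 → disc 3 (new)  [load 250/800]
  250 → disc 3  [load 500/800]
  200 → disc 2  [load 800/800]
  150 → disc 3  [load 650/800]
  150 → disc 3  [load 800/800]
  150 → disc 4 (new)  [load 150/800]
  100 → disc 4  [load 250/800]
  100 → disc 4  [load 350/800]
4 discs opened.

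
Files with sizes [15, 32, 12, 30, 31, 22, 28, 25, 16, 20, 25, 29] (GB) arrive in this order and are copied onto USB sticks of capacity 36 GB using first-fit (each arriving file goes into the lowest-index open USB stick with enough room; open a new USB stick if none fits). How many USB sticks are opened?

  15 → USB stick 1 (new)  [load 15/36]
  32 → USB stick 2 (new)  [load 32/36]
  12 → USB stick 1  [load 27/36]
  30 → USB stick 3 (new)  [load 30/36]
  31 → USB stick 4 (new)  [load 31/36]
  22 → USB stick 5 (new)  [load 22/36]
  28 → USB stick 6 (new)  [load 28/36]
  25 → USB stick 7 (new)  [load 25/36]
  16 → USB stick 8 (new)  [load 16/36]
  20 → USB stick 8  [load 36/36]
  25 → USB stick 9 (new)  [load 25/36]
  29 → USB stick 10 (new)  [load 29/36]
10 USB sticks opened.

10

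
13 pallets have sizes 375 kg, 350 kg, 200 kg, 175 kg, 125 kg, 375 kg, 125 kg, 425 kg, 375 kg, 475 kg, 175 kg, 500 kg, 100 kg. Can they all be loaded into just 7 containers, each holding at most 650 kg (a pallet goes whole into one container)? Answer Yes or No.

Yes

A valid assignment using 7 containers:
  container 1: 500 + 125 = 625
  container 2: 475 + 175 = 650
  container 3: 425 + 200 = 625
  container 4: 375 + 175 + 100 = 650
  container 5: 375 + 125 = 500
  container 6: 375 = 375
  container 7: 350 = 350
Every load is within 650 kg, so 7 containers suffice.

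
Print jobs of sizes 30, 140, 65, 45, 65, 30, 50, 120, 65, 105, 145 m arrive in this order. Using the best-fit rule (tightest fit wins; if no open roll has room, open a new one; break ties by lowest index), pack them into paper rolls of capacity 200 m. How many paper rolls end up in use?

5

  30 → roll 1 (new)  [load 30/200]
  140 → roll 1  [load 170/200]
  65 → roll 2 (new)  [load 65/200]
  45 → roll 2  [load 110/200]
  65 → roll 2  [load 175/200]
  30 → roll 1  [load 200/200]
  50 → roll 3 (new)  [load 50/200]
  120 → roll 3  [load 170/200]
  65 → roll 4 (new)  [load 65/200]
  105 → roll 4  [load 170/200]
  145 → roll 5 (new)  [load 145/200]
5 paper rolls opened.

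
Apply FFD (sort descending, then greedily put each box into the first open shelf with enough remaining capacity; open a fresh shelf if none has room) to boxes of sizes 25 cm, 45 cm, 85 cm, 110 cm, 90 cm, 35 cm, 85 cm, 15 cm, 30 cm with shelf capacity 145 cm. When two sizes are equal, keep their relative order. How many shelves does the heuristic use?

4

Sorted descending: 110, 90, 85, 85, 45, 35, 30, 25, 15.
  110 → shelf 1 (new)  [load 110/145]
  90 → shelf 2 (new)  [load 90/145]
  85 → shelf 3 (new)  [load 85/145]
  85 → shelf 4 (new)  [load 85/145]
  45 → shelf 2  [load 135/145]
  35 → shelf 1  [load 145/145]
  30 → shelf 3  [load 115/145]
  25 → shelf 3  [load 140/145]
  15 → shelf 4  [load 100/145]
4 shelves opened.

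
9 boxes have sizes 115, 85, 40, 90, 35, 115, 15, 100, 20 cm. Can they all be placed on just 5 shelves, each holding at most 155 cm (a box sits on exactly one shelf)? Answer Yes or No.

A valid assignment using 5 shelves:
  shelf 1: 115 + 40 = 155
  shelf 2: 115 + 35 = 150
  shelf 3: 100 + 20 + 15 = 135
  shelf 4: 90 = 90
  shelf 5: 85 = 85
Every load is within 155 cm, so 5 shelves suffice.

Yes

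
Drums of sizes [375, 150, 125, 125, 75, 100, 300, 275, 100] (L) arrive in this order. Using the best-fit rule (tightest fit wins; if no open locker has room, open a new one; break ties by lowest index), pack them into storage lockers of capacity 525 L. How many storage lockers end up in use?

  375 → locker 1 (new)  [load 375/525]
  150 → locker 1  [load 525/525]
  125 → locker 2 (new)  [load 125/525]
  125 → locker 2  [load 250/525]
  75 → locker 2  [load 325/525]
  100 → locker 2  [load 425/525]
  300 → locker 3 (new)  [load 300/525]
  275 → locker 4 (new)  [load 275/525]
  100 → locker 2  [load 525/525]
4 storage lockers opened.

4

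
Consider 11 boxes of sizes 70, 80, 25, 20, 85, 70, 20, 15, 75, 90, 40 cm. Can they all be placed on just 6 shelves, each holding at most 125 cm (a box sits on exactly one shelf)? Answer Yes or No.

Yes

A valid assignment using 6 shelves:
  shelf 1: 90 + 25 = 115
  shelf 2: 85 + 40 = 125
  shelf 3: 80 + 20 + 20 = 120
  shelf 4: 75 + 15 = 90
  shelf 5: 70 = 70
  shelf 6: 70 = 70
Every load is within 125 cm, so 6 shelves suffice.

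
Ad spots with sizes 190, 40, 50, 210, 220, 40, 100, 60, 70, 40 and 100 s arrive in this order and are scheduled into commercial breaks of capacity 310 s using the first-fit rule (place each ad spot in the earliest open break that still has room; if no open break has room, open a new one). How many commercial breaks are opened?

  190 → break 1 (new)  [load 190/310]
  40 → break 1  [load 230/310]
  50 → break 1  [load 280/310]
  210 → break 2 (new)  [load 210/310]
  220 → break 3 (new)  [load 220/310]
  40 → break 2  [load 250/310]
  100 → break 4 (new)  [load 100/310]
  60 → break 2  [load 310/310]
  70 → break 3  [load 290/310]
  40 → break 4  [load 140/310]
  100 → break 4  [load 240/310]
4 commercial breaks opened.

4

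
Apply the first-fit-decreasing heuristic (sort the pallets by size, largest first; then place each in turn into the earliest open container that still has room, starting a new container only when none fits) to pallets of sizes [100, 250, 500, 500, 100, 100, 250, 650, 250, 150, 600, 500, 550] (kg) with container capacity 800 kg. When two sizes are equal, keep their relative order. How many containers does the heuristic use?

Sorted descending: 650, 600, 550, 500, 500, 500, 250, 250, 250, 150, 100, 100, 100.
  650 → container 1 (new)  [load 650/800]
  600 → container 2 (new)  [load 600/800]
  550 → container 3 (new)  [load 550/800]
  500 → container 4 (new)  [load 500/800]
  500 → container 5 (new)  [load 500/800]
  500 → container 6 (new)  [load 500/800]
  250 → container 3  [load 800/800]
  250 → container 4  [load 750/800]
  250 → container 5  [load 750/800]
  150 → container 1  [load 800/800]
  100 → container 2  [load 700/800]
  100 → container 2  [load 800/800]
  100 → container 6  [load 600/800]
6 containers opened.

6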